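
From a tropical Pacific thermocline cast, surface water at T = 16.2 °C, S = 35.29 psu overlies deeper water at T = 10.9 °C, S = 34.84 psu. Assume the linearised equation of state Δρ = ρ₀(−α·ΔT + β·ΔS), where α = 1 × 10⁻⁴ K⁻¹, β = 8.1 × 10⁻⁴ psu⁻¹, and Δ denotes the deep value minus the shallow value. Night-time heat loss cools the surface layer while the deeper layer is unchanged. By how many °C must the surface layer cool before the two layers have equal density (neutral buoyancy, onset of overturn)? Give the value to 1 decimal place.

1.7 °C

Neutral buoyancy requires Δρ = 0, i.e. −α(T_deep − T_surf′) + β(S_deep − S_surf) = 0.
T_surf′ = T_deep − (β/α)·ΔS = 10.9 − (8.1 × 10⁻⁴/1 × 10⁻⁴)·(-0.45) = 14.545 °C.
Cooling required: 16.2 − (14.545) = 1.655 °C.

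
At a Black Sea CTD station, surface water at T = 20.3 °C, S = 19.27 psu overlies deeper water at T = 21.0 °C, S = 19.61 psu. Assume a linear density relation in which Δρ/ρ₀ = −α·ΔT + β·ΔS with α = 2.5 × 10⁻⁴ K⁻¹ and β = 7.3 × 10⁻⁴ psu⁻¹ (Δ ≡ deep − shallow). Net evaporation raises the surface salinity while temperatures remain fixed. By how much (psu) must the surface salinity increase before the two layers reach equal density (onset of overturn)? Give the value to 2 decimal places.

0.10 psu

Neutral buoyancy requires −α(T_deep − T_surf) + β(S_deep − S_surf′) = 0.
S_surf′ = S_deep − (α/β)·ΔT = 19.61 − (2.5 × 10⁻⁴/7.3 × 10⁻⁴)·(+0.7) = 19.3703 psu.
Increase required: 19.3703 − 19.27 = 0.1003 psu.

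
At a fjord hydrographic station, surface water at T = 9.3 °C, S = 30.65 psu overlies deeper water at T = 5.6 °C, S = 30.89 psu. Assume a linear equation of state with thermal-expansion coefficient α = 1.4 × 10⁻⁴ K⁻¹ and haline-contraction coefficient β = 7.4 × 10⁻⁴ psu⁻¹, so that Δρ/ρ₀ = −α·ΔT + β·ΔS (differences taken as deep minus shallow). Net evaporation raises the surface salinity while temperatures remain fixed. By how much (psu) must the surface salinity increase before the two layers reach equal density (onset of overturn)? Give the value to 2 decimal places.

0.94 psu

Neutral buoyancy requires −α(T_deep − T_surf) + β(S_deep − S_surf′) = 0.
S_surf′ = S_deep − (α/β)·ΔT = 30.89 − (1.4 × 10⁻⁴/7.4 × 10⁻⁴)·(-3.7) = 31.5900 psu.
Increase required: 31.5900 − 30.65 = 0.9400 psu.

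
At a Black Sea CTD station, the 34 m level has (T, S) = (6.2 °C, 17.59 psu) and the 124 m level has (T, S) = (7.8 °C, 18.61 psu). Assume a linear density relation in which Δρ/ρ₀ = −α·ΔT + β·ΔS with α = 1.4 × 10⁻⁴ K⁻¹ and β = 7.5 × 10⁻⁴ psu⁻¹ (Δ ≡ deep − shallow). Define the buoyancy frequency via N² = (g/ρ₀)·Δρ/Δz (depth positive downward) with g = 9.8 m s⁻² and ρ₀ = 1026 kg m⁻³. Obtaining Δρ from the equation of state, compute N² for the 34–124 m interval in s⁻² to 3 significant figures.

5.89 × 10⁻⁵ s⁻²

ΔT = +1.6 K, ΔS = +1.02 psu (deep − shallow).
Δρ/ρ₀ = −αΔT + βΔS = -2.24 × 10⁻⁴ + 7.65 × 10⁻⁴ = 5.41 × 10⁻⁴, so Δρ ≈ 0.5551 kg m⁻³.
N² = (g/ρ₀)·Δρ/Δz = g·(Δρ/ρ₀)/Δz = 9.8 × 5.41 × 10⁻⁴ / 90 = 5.8909 × 10⁻⁵ s⁻² ≈ 5.89 × 10⁻⁵ s⁻².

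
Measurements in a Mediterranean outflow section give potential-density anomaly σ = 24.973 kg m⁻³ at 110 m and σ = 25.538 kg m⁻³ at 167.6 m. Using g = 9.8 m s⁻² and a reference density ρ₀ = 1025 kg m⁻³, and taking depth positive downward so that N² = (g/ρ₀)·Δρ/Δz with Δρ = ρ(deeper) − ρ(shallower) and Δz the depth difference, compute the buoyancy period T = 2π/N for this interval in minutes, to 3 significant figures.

10.8 min

Δρ = 1025.538 − 1024.973 = 0.565 kg m⁻³ over Δz = 167.6 − 110 = 57.6 m.
N² = (9.8/1025) × (0.565/57.6) = 9.3784 × 10⁻⁵ s⁻².
N = √(9.3784 × 10⁻⁵) = 9.6842 × 10⁻³ rad s⁻¹, so T = 2π/N = 648.81 s = 10.813 min ≈ 10.8 min.
Since Δρ > 0 the layer is stably stratified.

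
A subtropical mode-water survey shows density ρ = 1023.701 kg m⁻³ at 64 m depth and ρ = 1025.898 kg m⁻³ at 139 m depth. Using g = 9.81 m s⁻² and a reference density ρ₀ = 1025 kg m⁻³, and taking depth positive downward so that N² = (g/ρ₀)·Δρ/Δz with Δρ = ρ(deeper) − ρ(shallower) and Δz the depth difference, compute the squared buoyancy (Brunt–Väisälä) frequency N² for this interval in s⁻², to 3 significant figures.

Δρ = 1025.898 − 1023.701 = 2.197 kg m⁻³ over Δz = 139 − 64 = 75 m.
N² = (9.81/1025) × (2.197/75) = 2.8036 × 10⁻⁴ s⁻² ≈ 2.80 × 10⁻⁴ s⁻².
A positive N² confirms static stability across the interval.

2.80 × 10⁻⁴ s⁻²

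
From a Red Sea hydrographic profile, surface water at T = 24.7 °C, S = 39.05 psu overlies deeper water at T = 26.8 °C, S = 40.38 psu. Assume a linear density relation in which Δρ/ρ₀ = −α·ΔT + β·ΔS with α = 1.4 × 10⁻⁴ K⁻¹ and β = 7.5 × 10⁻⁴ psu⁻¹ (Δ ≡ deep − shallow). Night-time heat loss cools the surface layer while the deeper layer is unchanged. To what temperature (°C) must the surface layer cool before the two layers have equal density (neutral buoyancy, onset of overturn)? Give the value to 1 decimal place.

Neutral buoyancy requires Δρ = 0, i.e. −α(T_deep − T_surf′) + β(S_deep − S_surf) = 0.
T_surf′ = T_deep − (β/α)·ΔS = 26.8 − (7.5 × 10⁻⁴/1.4 × 10⁻⁴)·(+1.33) = 19.675 °C.
Cooling required: 24.7 − (19.675) = 5.025 °C.

19.7 °C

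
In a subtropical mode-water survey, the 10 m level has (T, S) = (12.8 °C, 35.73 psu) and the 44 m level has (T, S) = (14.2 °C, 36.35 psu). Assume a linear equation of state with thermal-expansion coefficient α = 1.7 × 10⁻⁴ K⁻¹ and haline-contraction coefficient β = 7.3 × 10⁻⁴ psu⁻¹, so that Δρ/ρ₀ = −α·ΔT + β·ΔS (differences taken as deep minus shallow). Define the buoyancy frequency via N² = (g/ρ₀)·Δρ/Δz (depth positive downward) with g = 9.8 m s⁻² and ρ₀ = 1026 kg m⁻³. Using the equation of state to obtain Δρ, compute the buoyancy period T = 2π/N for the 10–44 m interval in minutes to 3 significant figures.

13.3 min

ΔT = +1.4 K, ΔS = +0.62 psu (deep − shallow).
Δρ/ρ₀ = −αΔT + βΔS = -2.38 × 10⁻⁴ + 4.526 × 10⁻⁴ = 2.146 × 10⁻⁴, so Δρ ≈ 0.2202 kg m⁻³.
N² = (g/ρ₀)·Δρ/Δz = g·(Δρ/ρ₀)/Δz = 9.8 × 2.146 × 10⁻⁴ / 34 = 6.1855 × 10⁻⁵ s⁻².
N = √(6.1855 × 10⁻⁵) = 7.8648 × 10⁻³ rad s⁻¹ → T = 2π/N = 798.90 s = 13.315 min ≈ 13.3 min.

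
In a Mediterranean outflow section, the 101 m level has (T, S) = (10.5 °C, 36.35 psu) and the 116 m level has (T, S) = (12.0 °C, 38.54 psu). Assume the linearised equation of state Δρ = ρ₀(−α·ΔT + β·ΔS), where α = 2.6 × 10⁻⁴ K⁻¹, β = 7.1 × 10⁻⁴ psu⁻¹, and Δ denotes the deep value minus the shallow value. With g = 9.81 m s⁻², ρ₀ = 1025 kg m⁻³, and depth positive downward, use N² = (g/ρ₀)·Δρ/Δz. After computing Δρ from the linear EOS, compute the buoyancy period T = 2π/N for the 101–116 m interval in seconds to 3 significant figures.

ΔT = +1.5 K, ΔS = +2.19 psu (deep − shallow).
Δρ/ρ₀ = −αΔT + βΔS = -3.90 × 10⁻⁴ + 1.5549 × 10⁻³ = 1.1649 × 10⁻³, so Δρ ≈ 1.194 kg m⁻³.
N² = (g/ρ₀)·Δρ/Δz = g·(Δρ/ρ₀)/Δz = 9.81 × 1.1649 × 10⁻³ / 15 = 7.6184 × 10⁻⁴ s⁻².
N = √(7.6184 × 10⁻⁴) = 0.027601 rad s⁻¹ → T = 2π/N = 227.64 s ≈ 228 s.

228 s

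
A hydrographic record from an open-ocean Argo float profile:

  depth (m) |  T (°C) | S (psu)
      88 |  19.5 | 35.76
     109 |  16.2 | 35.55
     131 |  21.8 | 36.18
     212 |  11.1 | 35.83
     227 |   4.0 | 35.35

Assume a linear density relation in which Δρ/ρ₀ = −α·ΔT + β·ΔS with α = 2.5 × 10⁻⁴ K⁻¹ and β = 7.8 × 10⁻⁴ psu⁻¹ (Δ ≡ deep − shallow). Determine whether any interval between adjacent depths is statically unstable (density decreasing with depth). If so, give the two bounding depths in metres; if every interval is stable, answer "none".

Evaluate Δρ/ρ₀ = −αΔT + βΔS across each adjacent pair:
  88–109 m: −αΔT+βΔS = −(2.5 × 10⁻⁴)(-3.3)+(7.8 × 10⁻⁴)(-0.21) = 6.6 × 10⁻⁴ → stable
  109–131 m: −αΔT+βΔS = −(2.5 × 10⁻⁴)(+5.6)+(7.8 × 10⁻⁴)(+0.63) = -9.1 × 10⁻⁴ → UNSTABLE
  131–212 m: −αΔT+βΔS = −(2.5 × 10⁻⁴)(-10.7)+(7.8 × 10⁻⁴)(-0.35) = 2.4 × 10⁻³ → stable
  212–227 m: −αΔT+βΔS = −(2.5 × 10⁻⁴)(-7.1)+(7.8 × 10⁻⁴)(-0.48) = 1.4 × 10⁻³ → stable
The 109–131 m interval has Δρ < 0: lighter water underlies denser water.

109–131 m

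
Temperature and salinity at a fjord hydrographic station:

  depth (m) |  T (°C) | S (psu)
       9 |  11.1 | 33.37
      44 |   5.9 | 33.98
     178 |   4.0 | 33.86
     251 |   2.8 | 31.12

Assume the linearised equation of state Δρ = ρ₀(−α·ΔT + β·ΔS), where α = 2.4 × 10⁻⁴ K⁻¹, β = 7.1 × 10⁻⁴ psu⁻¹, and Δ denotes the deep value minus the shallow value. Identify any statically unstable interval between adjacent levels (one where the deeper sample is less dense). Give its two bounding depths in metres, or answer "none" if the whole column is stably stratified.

Evaluate Δρ/ρ₀ = −αΔT + βΔS across each adjacent pair:
  9–44 m: −αΔT+βΔS = −(2.4 × 10⁻⁴)(-5.2)+(7.1 × 10⁻⁴)(+0.61) = 1.7 × 10⁻³ → stable
  44–178 m: −αΔT+βΔS = −(2.4 × 10⁻⁴)(-1.9)+(7.1 × 10⁻⁴)(-0.12) = 3.7 × 10⁻⁴ → stable
  178–251 m: −αΔT+βΔS = −(2.4 × 10⁻⁴)(-1.2)+(7.1 × 10⁻⁴)(-2.74) = -1.7 × 10⁻³ → UNSTABLE
The 178–251 m interval has Δρ < 0: lighter water underlies denser water.

178–251 m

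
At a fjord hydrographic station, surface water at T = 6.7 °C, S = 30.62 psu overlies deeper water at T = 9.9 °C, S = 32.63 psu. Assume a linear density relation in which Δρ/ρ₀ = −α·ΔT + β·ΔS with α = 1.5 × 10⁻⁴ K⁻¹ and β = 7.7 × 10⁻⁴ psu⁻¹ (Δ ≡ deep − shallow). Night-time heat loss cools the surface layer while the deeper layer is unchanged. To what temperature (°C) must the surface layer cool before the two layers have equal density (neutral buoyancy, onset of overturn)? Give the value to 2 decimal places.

Neutral buoyancy requires Δρ = 0, i.e. −α(T_deep − T_surf′) + β(S_deep − S_surf) = 0.
T_surf′ = T_deep − (β/α)·ΔS = 9.9 − (7.7 × 10⁻⁴/1.5 × 10⁻⁴)·(+2.01) = -0.4180 °C.
Cooling required: 6.7 − (-0.4180) = 7.1180 °C.

-0.42 °C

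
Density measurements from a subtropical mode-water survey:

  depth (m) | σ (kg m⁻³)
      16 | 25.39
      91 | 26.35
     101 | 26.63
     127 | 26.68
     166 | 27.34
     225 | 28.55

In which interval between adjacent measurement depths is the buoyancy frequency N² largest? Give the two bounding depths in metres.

Compute the density gradient over each adjacent pair:
  16–91 m: Δρ/Δz = 0.96/75 = 0.013 kg m⁻⁴
  91–101 m: Δρ/Δz = 0.28/10 = 0.028 kg m⁻⁴
  101–127 m: Δρ/Δz = 0.05/26 = 1.9 × 10⁻³ kg m⁻⁴
  127–166 m: Δρ/Δz = 0.66/39 = 0.017 kg m⁻⁴
  166–225 m: Δρ/Δz = 1.21/59 = 0.021 kg m⁻⁴
The largest gradient is in the 91–101 m interval — the pycnocline.

91–101 m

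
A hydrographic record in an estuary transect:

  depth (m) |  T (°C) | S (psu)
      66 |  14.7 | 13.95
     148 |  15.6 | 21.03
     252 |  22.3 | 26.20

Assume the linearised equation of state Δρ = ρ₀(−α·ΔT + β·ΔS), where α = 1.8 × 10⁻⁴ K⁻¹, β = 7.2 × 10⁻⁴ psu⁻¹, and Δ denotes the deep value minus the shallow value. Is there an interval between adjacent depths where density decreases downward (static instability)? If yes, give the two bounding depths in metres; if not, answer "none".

none

Evaluate Δρ/ρ₀ = −αΔT + βΔS across each adjacent pair:
  66–148 m: −αΔT+βΔS = −(1.8 × 10⁻⁴)(+0.9)+(7.2 × 10⁻⁴)(+7.08) = 4.9 × 10⁻³ → stable
  148–252 m: −αΔT+βΔS = −(1.8 × 10⁻⁴)(+6.7)+(7.2 × 10⁻⁴)(+5.17) = 2.5 × 10⁻³ → stable
Every interval has Δρ > 0: the column is stably stratified throughout.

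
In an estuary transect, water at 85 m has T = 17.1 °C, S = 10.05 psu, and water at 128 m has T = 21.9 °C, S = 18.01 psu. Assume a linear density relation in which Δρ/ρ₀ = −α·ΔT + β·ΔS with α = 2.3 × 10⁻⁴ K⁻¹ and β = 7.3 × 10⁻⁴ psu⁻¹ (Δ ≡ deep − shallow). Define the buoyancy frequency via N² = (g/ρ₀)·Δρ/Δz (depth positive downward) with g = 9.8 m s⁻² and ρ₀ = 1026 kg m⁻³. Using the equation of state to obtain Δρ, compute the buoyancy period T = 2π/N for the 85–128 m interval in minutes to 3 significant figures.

3.20 min

ΔT = +4.8 K, ΔS = +7.96 psu (deep − shallow).
Δρ/ρ₀ = −αΔT + βΔS = -1.104 × 10⁻³ + 5.8108 × 10⁻³ = 4.7068 × 10⁻³, so Δρ ≈ 4.829 kg m⁻³.
N² = (g/ρ₀)·Δρ/Δz = g·(Δρ/ρ₀)/Δz = 9.8 × 4.7068 × 10⁻³ / 43 = 1.0727 × 10⁻³ s⁻².
N = √(1.0727 × 10⁻³) = 0.032752 rad s⁻¹ → T = 2π/N = 191.84 s = 3.1973 min ≈ 3.20 min.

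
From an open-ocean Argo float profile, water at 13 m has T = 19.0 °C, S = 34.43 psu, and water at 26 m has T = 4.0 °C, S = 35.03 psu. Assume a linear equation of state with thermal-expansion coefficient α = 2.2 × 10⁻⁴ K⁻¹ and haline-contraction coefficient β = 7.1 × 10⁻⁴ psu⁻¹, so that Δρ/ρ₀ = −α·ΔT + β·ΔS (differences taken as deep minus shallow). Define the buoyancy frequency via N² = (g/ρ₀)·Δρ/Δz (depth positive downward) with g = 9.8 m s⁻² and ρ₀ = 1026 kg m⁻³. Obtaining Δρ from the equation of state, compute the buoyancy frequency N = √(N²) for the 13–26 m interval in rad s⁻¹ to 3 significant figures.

0.0530 rad s⁻¹

ΔT = -15.0 K, ΔS = +0.60 psu (deep − shallow).
Δρ/ρ₀ = −αΔT + βΔS = 3.30 × 10⁻³ + 4.26 × 10⁻⁴ = 3.726 × 10⁻³, so Δρ ≈ 3.823 kg m⁻³.
N² = (g/ρ₀)·Δρ/Δz = g·(Δρ/ρ₀)/Δz = 9.8 × 3.726 × 10⁻³ / 13 = 2.8088 × 10⁻³ s⁻².
N = √(2.8088 × 10⁻³) = 0.052998 rad s⁻¹ ≈ 0.0530 rad s⁻¹.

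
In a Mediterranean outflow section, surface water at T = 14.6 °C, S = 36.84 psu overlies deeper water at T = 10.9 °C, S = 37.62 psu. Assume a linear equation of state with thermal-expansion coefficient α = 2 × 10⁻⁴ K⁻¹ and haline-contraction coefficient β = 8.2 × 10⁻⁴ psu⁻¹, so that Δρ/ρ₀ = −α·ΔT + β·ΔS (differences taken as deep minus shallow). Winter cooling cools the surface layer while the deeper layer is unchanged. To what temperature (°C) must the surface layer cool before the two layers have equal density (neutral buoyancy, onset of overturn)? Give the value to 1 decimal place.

Neutral buoyancy requires Δρ = 0, i.e. −α(T_deep − T_surf′) + β(S_deep − S_surf) = 0.
T_surf′ = T_deep − (β/α)·ΔS = 10.9 − (8.2 × 10⁻⁴/2 × 10⁻⁴)·(+0.78) = 7.702 °C.
Cooling required: 14.6 − (7.702) = 6.898 °C.

7.7 °C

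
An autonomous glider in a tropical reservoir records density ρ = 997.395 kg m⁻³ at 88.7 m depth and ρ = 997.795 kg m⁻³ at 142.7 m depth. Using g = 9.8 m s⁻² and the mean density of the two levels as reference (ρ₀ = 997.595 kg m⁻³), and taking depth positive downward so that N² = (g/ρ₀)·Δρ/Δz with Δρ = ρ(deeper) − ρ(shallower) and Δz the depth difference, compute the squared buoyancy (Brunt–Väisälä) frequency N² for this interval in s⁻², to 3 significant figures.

7.28 × 10⁻⁵ s⁻²

Δρ = 997.795 − 997.395 = 0.400 kg m⁻³ over Δz = 142.7 − 88.7 = 54 m.
N² = (9.8/997.595) × (0.400/54) = 7.2768 × 10⁻⁵ s⁻² ≈ 7.28 × 10⁻⁵ s⁻².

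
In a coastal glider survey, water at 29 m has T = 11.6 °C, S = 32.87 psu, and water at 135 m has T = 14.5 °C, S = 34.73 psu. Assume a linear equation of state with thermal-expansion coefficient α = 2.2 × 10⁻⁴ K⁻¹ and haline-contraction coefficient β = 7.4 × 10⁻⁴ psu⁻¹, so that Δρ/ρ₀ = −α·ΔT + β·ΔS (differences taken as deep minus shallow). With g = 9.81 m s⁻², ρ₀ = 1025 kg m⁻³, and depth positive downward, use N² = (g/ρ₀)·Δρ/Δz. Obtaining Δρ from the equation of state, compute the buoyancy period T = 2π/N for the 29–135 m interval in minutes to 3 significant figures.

ΔT = +2.9 K, ΔS = +1.86 psu (deep − shallow).
Δρ/ρ₀ = −αΔT + βΔS = -6.38 × 10⁻⁴ + 1.3764 × 10⁻³ = 7.384 × 10⁻⁴, so Δρ ≈ 0.7569 kg m⁻³.
N² = (g/ρ₀)·Δρ/Δz = g·(Δρ/ρ₀)/Δz = 9.81 × 7.384 × 10⁻⁴ / 106 = 6.8337 × 10⁻⁵ s⁻².
N = √(6.8337 × 10⁻⁵) = 8.2666 × 10⁻³ rad s⁻¹ → T = 2π/N = 760.07 s = 12.668 min ≈ 12.7 min.

12.7 min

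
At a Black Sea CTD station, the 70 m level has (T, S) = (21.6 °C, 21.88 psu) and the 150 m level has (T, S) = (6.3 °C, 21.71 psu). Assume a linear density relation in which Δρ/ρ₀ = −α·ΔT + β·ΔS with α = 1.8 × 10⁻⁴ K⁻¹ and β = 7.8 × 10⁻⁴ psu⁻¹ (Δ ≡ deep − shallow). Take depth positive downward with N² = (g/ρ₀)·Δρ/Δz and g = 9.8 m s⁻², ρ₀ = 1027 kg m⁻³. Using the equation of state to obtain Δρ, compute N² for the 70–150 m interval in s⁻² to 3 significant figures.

ΔT = -15.3 K, ΔS = -0.17 psu (deep − shallow).
Δρ/ρ₀ = −αΔT + βΔS = 2.754 × 10⁻³ − 1.326 × 10⁻⁴ = 2.6214 × 10⁻³, so Δρ ≈ 2.692 kg m⁻³.
N² = (g/ρ₀)·Δρ/Δz = g·(Δρ/ρ₀)/Δz = 9.8 × 2.6214 × 10⁻³ / 80 = 3.2112 × 10⁻⁴ s⁻² ≈ 3.21 × 10⁻⁴ s⁻².

3.21 × 10⁻⁴ s⁻²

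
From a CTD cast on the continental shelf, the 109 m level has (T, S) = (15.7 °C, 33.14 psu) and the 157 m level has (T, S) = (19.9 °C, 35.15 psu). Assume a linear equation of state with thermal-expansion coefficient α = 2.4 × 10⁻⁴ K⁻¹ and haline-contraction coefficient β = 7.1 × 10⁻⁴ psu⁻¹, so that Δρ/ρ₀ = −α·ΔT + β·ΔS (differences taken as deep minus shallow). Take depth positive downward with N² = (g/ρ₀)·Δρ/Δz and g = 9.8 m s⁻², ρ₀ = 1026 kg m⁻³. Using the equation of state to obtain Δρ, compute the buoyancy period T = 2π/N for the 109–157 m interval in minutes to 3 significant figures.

11.3 min

ΔT = +4.2 K, ΔS = +2.01 psu (deep − shallow).
Δρ/ρ₀ = −αΔT + βΔS = -1.008 × 10⁻³ + 1.4271 × 10⁻³ = 4.191 × 10⁻⁴, so Δρ ≈ 0.4300 kg m⁻³.
N² = (g/ρ₀)·Δρ/Δz = g·(Δρ/ρ₀)/Δz = 9.8 × 4.191 × 10⁻⁴ / 48 = 8.5566 × 10⁻⁵ s⁻².
N = √(8.5566 × 10⁻⁵) = 9.2502 × 10⁻³ rad s⁻¹ → T = 2π/N = 679.25 s = 11.321 min ≈ 11.3 min.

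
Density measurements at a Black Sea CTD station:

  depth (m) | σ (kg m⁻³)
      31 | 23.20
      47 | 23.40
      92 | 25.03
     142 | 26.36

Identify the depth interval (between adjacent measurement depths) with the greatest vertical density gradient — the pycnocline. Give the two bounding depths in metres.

47–92 m

Compute the density gradient over each adjacent pair:
  31–47 m: Δρ/Δz = 0.20/16 = 0.013 kg m⁻⁴
  47–92 m: Δρ/Δz = 1.63/45 = 0.036 kg m⁻⁴
  92–142 m: Δρ/Δz = 1.33/50 = 0.027 kg m⁻⁴
The largest gradient is in the 47–92 m interval — the pycnocline.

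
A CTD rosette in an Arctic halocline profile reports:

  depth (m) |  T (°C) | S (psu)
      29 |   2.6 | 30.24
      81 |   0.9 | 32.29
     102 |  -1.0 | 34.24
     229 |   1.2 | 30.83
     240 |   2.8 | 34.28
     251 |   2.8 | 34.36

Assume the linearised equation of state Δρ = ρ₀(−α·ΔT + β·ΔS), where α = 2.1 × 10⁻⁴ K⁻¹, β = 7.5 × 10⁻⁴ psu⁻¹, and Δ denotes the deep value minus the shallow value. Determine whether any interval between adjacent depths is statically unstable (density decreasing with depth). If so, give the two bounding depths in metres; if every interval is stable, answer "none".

102–229 m

Evaluate Δρ/ρ₀ = −αΔT + βΔS across each adjacent pair:
  29–81 m: −αΔT+βΔS = −(2.1 × 10⁻⁴)(-1.7)+(7.5 × 10⁻⁴)(+2.05) = 1.9 × 10⁻³ → stable
  81–102 m: −αΔT+βΔS = −(2.1 × 10⁻⁴)(-1.9)+(7.5 × 10⁻⁴)(+1.95) = 1.9 × 10⁻³ → stable
  102–229 m: −αΔT+βΔS = −(2.1 × 10⁻⁴)(+2.2)+(7.5 × 10⁻⁴)(-3.41) = -3.0 × 10⁻³ → UNSTABLE
  229–240 m: −αΔT+βΔS = −(2.1 × 10⁻⁴)(+1.6)+(7.5 × 10⁻⁴)(+3.45) = 2.3 × 10⁻³ → stable
  240–251 m: −αΔT+βΔS = −(2.1 × 10⁻⁴)(+0.0)+(7.5 × 10⁻⁴)(+0.08) = 6.0 × 10⁻⁵ → stable
The 102–229 m interval has Δρ < 0: lighter water underlies denser water.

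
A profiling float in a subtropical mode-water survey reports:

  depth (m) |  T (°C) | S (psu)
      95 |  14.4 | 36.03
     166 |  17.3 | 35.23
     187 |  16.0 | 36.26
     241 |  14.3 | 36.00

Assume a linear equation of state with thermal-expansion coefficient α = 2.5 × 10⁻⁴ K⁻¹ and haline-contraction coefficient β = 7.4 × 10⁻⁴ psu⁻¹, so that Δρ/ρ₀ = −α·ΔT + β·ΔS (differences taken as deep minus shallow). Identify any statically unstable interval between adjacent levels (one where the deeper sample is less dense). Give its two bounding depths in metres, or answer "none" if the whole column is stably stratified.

95–166 m

Evaluate Δρ/ρ₀ = −αΔT + βΔS across each adjacent pair:
  95–166 m: −αΔT+βΔS = −(2.5 × 10⁻⁴)(+2.9)+(7.4 × 10⁻⁴)(-0.80) = -1.3 × 10⁻³ → UNSTABLE
  166–187 m: −αΔT+βΔS = −(2.5 × 10⁻⁴)(-1.3)+(7.4 × 10⁻⁴)(+1.03) = 1.1 × 10⁻³ → stable
  187–241 m: −αΔT+βΔS = −(2.5 × 10⁻⁴)(-1.7)+(7.4 × 10⁻⁴)(-0.26) = 2.3 × 10⁻⁴ → stable
The 95–166 m interval has Δρ < 0: lighter water underlies denser water.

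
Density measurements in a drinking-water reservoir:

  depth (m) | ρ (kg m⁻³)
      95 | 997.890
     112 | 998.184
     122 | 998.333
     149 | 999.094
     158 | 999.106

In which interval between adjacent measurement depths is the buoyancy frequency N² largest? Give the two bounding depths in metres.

122–149 m

Compute the density gradient over each adjacent pair:
  95–112 m: Δρ/Δz = 0.294/17 = 0.017 kg m⁻⁴
  112–122 m: Δρ/Δz = 0.149/10 = 0.015 kg m⁻⁴
  122–149 m: Δρ/Δz = 0.761/27 = 0.028 kg m⁻⁴
  149–158 m: Δρ/Δz = 0.012/9 = 1.3 × 10⁻³ kg m⁻⁴
The largest gradient is in the 122–149 m interval — the pycnocline.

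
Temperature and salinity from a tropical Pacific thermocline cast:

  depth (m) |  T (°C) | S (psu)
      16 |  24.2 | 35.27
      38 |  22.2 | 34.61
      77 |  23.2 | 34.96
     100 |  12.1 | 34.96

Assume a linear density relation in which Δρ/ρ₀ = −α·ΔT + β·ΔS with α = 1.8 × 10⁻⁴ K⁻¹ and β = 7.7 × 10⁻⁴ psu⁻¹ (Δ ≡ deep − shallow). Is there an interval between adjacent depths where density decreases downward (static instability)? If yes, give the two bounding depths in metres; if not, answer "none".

16–38 m

Evaluate Δρ/ρ₀ = −αΔT + βΔS across each adjacent pair:
  16–38 m: −αΔT+βΔS = −(1.8 × 10⁻⁴)(-2.0)+(7.7 × 10⁻⁴)(-0.66) = -1.5 × 10⁻⁴ → UNSTABLE
  38–77 m: −αΔT+βΔS = −(1.8 × 10⁻⁴)(+1.0)+(7.7 × 10⁻⁴)(+0.35) = 8.9 × 10⁻⁵ → stable
  77–100 m: −αΔT+βΔS = −(1.8 × 10⁻⁴)(-11.1)+(7.7 × 10⁻⁴)(+0.00) = 2.0 × 10⁻³ → stable
The 16–38 m interval has Δρ < 0: lighter water underlies denser water.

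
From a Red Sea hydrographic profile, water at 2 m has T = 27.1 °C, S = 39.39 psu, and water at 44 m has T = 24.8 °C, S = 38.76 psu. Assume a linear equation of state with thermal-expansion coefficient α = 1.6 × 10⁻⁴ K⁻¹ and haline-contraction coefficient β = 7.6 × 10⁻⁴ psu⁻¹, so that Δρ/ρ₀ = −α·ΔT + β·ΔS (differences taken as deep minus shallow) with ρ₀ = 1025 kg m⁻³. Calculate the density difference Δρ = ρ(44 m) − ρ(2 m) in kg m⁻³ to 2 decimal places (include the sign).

-0.11 kg m⁻³

ΔT = -2.3 K, ΔS = -0.63 psu (deep − shallow).
Δρ/ρ₀ = −(1.6 × 10⁻⁴)(-2.3) + (7.6 × 10⁻⁴)(-0.63) = -1.108 × 10⁻⁴.
Δρ = 1025 × (-1.108 × 10⁻⁴) = -0.11 kg m⁻³.
Negative Δρ: lighter below, statically unstable.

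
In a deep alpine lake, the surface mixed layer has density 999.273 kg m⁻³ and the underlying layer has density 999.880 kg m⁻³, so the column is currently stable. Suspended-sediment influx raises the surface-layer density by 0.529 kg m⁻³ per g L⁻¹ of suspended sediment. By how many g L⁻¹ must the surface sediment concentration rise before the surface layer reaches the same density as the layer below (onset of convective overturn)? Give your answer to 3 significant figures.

1.15 g L⁻¹

Density deficit of the surface layer: 999.880 − 999.273 = 0.607 kg m⁻³.
Required change = 0.607 / 0.529 = 1.15 g L⁻¹.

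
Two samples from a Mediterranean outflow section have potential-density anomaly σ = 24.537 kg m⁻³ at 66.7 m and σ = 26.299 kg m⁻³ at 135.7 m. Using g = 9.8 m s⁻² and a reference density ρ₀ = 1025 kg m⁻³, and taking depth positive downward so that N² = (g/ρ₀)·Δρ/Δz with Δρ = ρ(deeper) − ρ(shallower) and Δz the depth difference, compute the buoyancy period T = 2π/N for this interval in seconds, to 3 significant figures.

Δρ = 1026.299 − 1024.537 = 1.762 kg m⁻³ over Δz = 135.7 − 66.7 = 69 m.
N² = (9.8/1025) × (1.762/69) = 2.4415 × 10⁻⁴ s⁻².
N = √(2.4415 × 10⁻⁴) = 0.015625 rad s⁻¹, so T = 2π/N = 402.12 s ≈ 402 s.

402 s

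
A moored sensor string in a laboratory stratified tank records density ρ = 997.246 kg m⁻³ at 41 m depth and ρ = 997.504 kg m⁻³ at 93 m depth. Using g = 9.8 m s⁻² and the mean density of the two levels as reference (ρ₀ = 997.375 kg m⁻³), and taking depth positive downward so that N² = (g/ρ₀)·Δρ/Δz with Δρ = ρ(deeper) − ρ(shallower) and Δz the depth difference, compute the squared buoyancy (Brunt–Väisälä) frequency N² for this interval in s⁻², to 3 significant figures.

Δρ = 997.504 − 997.246 = 0.258 kg m⁻³ over Δz = 93 − 41 = 52 m.
N² = (9.8/997.375) × (0.258/52) = 4.8751 × 10⁻⁵ s⁻² ≈ 4.88 × 10⁻⁵ s⁻².
N² > 0, so the interval is statically stable.

4.88 × 10⁻⁵ s⁻²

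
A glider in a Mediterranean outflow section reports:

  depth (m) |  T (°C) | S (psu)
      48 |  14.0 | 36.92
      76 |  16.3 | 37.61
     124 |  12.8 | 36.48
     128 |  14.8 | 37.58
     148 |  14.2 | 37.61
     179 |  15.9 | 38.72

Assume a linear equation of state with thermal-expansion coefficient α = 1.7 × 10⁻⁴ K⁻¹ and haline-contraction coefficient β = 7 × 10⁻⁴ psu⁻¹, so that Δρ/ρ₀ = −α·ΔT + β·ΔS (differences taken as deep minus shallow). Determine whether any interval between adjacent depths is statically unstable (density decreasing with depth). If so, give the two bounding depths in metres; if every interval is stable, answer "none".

Evaluate Δρ/ρ₀ = −αΔT + βΔS across each adjacent pair:
  48–76 m: −αΔT+βΔS = −(1.7 × 10⁻⁴)(+2.3)+(7 × 10⁻⁴)(+0.69) = 9.2 × 10⁻⁵ → stable
  76–124 m: −αΔT+βΔS = −(1.7 × 10⁻⁴)(-3.5)+(7 × 10⁻⁴)(-1.13) = -2.0 × 10⁻⁴ → UNSTABLE
  124–128 m: −αΔT+βΔS = −(1.7 × 10⁻⁴)(+2.0)+(7 × 10⁻⁴)(+1.10) = 4.3 × 10⁻⁴ → stable
  128–148 m: −αΔT+βΔS = −(1.7 × 10⁻⁴)(-0.6)+(7 × 10⁻⁴)(+0.03) = 1.2 × 10⁻⁴ → stable
  148–179 m: −αΔT+βΔS = −(1.7 × 10⁻⁴)(+1.7)+(7 × 10⁻⁴)(+1.11) = 4.9 × 10⁻⁴ → stable
The 76–124 m interval has Δρ < 0: lighter water underlies denser water.

76–124 m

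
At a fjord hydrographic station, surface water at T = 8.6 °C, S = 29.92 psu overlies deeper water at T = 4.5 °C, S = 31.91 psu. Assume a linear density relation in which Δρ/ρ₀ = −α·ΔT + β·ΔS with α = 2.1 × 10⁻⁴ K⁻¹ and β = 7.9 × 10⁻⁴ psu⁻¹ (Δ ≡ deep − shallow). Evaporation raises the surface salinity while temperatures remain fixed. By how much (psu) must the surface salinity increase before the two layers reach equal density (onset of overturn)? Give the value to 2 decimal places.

Neutral buoyancy requires −α(T_deep − T_surf) + β(S_deep − S_surf′) = 0.
S_surf′ = S_deep − (α/β)·ΔT = 31.91 − (2.1 × 10⁻⁴/7.9 × 10⁻⁴)·(-4.1) = 32.9999 psu.
Increase required: 32.9999 − 29.92 = 3.0799 psu.

3.08 psu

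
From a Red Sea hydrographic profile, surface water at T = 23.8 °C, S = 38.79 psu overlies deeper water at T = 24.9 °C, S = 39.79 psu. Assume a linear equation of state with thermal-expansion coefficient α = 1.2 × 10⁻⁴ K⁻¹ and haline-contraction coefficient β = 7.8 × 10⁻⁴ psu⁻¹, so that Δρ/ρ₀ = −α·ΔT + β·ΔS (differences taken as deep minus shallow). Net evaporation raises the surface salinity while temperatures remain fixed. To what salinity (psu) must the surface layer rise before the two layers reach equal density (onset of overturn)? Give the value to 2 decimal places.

Neutral buoyancy requires −α(T_deep − T_surf) + β(S_deep − S_surf′) = 0.
S_surf′ = S_deep − (α/β)·ΔT = 39.79 − (1.2 × 10⁻⁴/7.8 × 10⁻⁴)·(+1.1) = 39.6208 psu.
Increase required: 39.6208 − 38.79 = 0.8308 psu.

39.62 psu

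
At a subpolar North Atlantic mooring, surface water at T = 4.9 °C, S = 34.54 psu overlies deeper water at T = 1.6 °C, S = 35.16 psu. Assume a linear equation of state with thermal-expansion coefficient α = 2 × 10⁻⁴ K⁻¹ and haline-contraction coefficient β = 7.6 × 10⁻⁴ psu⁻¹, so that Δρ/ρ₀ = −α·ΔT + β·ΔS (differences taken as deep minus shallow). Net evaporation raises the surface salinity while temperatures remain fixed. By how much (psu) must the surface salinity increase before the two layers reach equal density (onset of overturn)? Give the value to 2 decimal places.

Neutral buoyancy requires −α(T_deep − T_surf) + β(S_deep − S_surf′) = 0.
S_surf′ = S_deep − (α/β)·ΔT = 35.16 − (2 × 10⁻⁴/7.6 × 10⁻⁴)·(-3.3) = 36.0284 psu.
Increase required: 36.0284 − 34.54 = 1.4884 psu.

1.49 psu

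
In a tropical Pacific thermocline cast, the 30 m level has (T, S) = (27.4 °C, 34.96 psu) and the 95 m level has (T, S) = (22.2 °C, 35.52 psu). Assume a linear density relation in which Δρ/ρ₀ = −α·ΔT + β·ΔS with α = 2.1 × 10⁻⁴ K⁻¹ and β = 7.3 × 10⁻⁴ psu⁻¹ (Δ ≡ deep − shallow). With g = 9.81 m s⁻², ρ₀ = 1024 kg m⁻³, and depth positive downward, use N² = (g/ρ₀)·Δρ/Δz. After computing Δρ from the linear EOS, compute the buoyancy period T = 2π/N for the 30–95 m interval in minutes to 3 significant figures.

ΔT = -5.2 K, ΔS = +0.56 psu (deep − shallow).
Δρ/ρ₀ = −αΔT + βΔS = 1.092 × 10⁻³ + 4.088 × 10⁻⁴ = 1.5008 × 10⁻³, so Δρ ≈ 1.537 kg m⁻³.
N² = (g/ρ₀)·Δρ/Δz = g·(Δρ/ρ₀)/Δz = 9.81 × 1.5008 × 10⁻³ / 65 = 2.2651 × 10⁻⁴ s⁻².
N = √(2.2651 × 10⁻⁴) = 0.015050 rad s⁻¹ → T = 2π/N = 417.49 s = 6.9582 min ≈ 6.96 min.

6.96 min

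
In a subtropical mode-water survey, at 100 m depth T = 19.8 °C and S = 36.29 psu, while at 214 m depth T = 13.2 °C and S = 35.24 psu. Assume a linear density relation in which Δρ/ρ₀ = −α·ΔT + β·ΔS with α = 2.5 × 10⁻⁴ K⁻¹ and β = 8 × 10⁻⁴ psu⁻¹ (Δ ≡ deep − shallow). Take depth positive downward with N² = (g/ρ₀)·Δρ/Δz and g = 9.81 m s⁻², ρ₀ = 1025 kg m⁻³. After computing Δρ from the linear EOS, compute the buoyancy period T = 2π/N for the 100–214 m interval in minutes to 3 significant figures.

ΔT = -6.6 K, ΔS = -1.05 psu (deep − shallow).
Δρ/ρ₀ = −αΔT + βΔS = 1.65 × 10⁻³ − 8.40 × 10⁻⁴ = 8.10 × 10⁻⁴, so Δρ ≈ 0.8302 kg m⁻³.
N² = (g/ρ₀)·Δρ/Δz = g·(Δρ/ρ₀)/Δz = 9.81 × 8.10 × 10⁻⁴ / 114 = 6.9703 × 10⁻⁵ s⁻².
N = √(6.9703 × 10⁻⁵) = 8.3488 × 10⁻³ rad s⁻¹ → T = 2π/N = 752.59 s = 12.543 min ≈ 12.5 min.

12.5 min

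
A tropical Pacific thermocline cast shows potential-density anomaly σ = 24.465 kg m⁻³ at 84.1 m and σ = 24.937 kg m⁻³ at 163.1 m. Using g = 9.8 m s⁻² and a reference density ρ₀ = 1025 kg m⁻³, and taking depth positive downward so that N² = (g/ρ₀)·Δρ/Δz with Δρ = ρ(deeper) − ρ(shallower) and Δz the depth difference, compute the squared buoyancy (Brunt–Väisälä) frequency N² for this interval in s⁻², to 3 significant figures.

Δρ = 1024.937 − 1024.465 = 0.472 kg m⁻³ over Δz = 163.1 − 84.1 = 79 m.
N² = (9.8/1025) × (0.472/79) = 5.7124 × 10⁻⁵ s⁻² ≈ 5.71 × 10⁻⁵ s⁻².

5.71 × 10⁻⁵ s⁻²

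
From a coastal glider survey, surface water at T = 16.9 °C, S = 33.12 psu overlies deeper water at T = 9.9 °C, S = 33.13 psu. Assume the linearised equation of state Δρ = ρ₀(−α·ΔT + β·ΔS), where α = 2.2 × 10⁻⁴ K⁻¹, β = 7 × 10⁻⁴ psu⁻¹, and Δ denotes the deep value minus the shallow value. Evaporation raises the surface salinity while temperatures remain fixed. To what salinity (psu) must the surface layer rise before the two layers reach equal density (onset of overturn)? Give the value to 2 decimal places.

Neutral buoyancy requires −α(T_deep − T_surf) + β(S_deep − S_surf′) = 0.
S_surf′ = S_deep − (α/β)·ΔT = 33.13 − (2.2 × 10⁻⁴/7 × 10⁻⁴)·(-7.0) = 35.3300 psu.
Increase required: 35.3300 − 33.12 = 2.2100 psu.

35.33 psu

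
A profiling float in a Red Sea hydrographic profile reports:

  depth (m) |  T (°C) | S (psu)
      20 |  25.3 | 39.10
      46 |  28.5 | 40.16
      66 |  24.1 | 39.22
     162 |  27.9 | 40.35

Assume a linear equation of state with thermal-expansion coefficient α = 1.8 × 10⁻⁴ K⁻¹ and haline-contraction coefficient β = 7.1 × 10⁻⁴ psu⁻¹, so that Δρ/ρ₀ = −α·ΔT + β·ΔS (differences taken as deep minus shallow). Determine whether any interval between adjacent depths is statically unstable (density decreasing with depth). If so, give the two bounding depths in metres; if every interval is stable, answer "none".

Evaluate Δρ/ρ₀ = −αΔT + βΔS across each adjacent pair:
  20–46 m: −αΔT+βΔS = −(1.8 × 10⁻⁴)(+3.2)+(7.1 × 10⁻⁴)(+1.06) = 1.8 × 10⁻⁴ → stable
  46–66 m: −αΔT+βΔS = −(1.8 × 10⁻⁴)(-4.4)+(7.1 × 10⁻⁴)(-0.94) = 1.2 × 10⁻⁴ → stable
  66–162 m: −αΔT+βΔS = −(1.8 × 10⁻⁴)(+3.8)+(7.1 × 10⁻⁴)(+1.13) = 1.2 × 10⁻⁴ → stable
Every interval has Δρ > 0: the column is stably stratified throughout.

none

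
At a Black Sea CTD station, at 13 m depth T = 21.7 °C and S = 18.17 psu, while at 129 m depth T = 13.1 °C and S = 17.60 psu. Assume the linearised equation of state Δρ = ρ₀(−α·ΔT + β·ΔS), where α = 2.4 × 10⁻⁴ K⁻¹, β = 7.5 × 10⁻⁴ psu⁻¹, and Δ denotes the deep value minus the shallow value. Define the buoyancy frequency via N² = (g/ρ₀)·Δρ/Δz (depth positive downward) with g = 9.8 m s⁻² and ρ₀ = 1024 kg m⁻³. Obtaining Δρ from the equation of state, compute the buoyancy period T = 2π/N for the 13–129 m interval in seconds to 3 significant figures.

ΔT = -8.6 K, ΔS = -0.57 psu (deep − shallow).
Δρ/ρ₀ = −αΔT + βΔS = 2.064 × 10⁻³ − 4.275 × 10⁻⁴ = 1.6365 × 10⁻³, so Δρ ≈ 1.676 kg m⁻³.
N² = (g/ρ₀)·Δρ/Δz = g·(Δρ/ρ₀)/Δz = 9.8 × 1.6365 × 10⁻³ / 116 = 1.3826 × 10⁻⁴ s⁻².
N = √(1.3826 × 10⁻⁴) = 0.011758 rad s⁻¹ → T = 2π/N = 534.38 s ≈ 534 s.

534 s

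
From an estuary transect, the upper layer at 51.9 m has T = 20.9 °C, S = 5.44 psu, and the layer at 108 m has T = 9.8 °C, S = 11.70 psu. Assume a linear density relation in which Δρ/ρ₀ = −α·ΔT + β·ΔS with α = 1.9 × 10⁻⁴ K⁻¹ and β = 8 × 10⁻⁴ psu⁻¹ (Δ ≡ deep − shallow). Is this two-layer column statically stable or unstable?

stable

ΔT = 9.8 − 20.9 = -11.1 K and ΔS = 11.70 − 5.44 = +6.26 psu (deep − shallow).
−αΔT = 2.109 × 10⁻³; βΔS = 5.008 × 10⁻³; sum Δρ/ρ₀ = 7.117 × 10⁻³.
Δρ/ρ₀ > 0, so Δρ > 0: deeper water is denser → statically stable.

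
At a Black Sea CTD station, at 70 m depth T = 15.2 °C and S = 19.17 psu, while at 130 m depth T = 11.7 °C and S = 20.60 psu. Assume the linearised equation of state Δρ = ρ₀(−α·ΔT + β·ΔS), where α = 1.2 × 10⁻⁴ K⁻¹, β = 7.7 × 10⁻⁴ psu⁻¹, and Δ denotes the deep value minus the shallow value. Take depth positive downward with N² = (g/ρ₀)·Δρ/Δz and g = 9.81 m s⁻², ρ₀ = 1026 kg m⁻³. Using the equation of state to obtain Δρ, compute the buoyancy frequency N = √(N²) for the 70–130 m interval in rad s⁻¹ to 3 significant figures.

0.0158 rad s⁻¹

ΔT = -3.5 K, ΔS = +1.43 psu (deep − shallow).
Δρ/ρ₀ = −αΔT + βΔS = 4.20 × 10⁻⁴ + 1.1011 × 10⁻³ = 1.5211 × 10⁻³, so Δρ ≈ 1.561 kg m⁻³.
N² = (g/ρ₀)·Δρ/Δz = g·(Δρ/ρ₀)/Δz = 9.81 × 1.5211 × 10⁻³ / 60 = 2.4870 × 10⁻⁴ s⁻².
N = √(2.4870 × 10⁻⁴) = 0.015770 rad s⁻¹ ≈ 0.0158 rad s⁻¹.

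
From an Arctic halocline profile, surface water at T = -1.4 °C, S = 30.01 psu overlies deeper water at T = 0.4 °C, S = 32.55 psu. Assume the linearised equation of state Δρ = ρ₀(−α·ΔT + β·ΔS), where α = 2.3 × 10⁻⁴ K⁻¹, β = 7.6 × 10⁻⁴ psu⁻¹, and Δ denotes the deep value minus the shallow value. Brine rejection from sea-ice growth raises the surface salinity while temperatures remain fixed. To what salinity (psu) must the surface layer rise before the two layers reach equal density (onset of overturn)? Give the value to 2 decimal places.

32.01 psu

Neutral buoyancy requires −α(T_deep − T_surf) + β(S_deep − S_surf′) = 0.
S_surf′ = S_deep − (α/β)·ΔT = 32.55 − (2.3 × 10⁻⁴/7.6 × 10⁻⁴)·(+1.8) = 32.0053 psu.
Increase required: 32.0053 − 30.01 = 1.9953 psu.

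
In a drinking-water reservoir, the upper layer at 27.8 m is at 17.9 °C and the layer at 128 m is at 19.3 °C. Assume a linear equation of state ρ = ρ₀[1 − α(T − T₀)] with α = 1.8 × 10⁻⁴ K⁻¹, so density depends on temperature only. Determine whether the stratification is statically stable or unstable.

unstable

ΔT = 19.3 − 17.9 = +1.4 K, so Δρ/ρ₀ = −αΔT = -2.52 × 10⁻⁴.
Δρ/ρ₀ < 0, so Δρ < 0: deeper water is lighter → statically unstable; the column would overturn.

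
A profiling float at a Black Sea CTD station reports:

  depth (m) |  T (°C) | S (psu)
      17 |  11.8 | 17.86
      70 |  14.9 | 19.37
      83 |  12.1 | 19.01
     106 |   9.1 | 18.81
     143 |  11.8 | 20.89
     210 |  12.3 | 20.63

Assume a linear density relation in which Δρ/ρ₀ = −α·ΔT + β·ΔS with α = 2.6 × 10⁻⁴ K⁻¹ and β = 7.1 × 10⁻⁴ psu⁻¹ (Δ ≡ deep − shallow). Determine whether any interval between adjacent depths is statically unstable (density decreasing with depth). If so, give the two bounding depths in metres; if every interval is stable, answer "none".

143–210 m

Evaluate Δρ/ρ₀ = −αΔT + βΔS across each adjacent pair:
  17–70 m: −αΔT+βΔS = −(2.6 × 10⁻⁴)(+3.1)+(7.1 × 10⁻⁴)(+1.51) = 2.7 × 10⁻⁴ → stable
  70–83 m: −αΔT+βΔS = −(2.6 × 10⁻⁴)(-2.8)+(7.1 × 10⁻⁴)(-0.36) = 4.7 × 10⁻⁴ → stable
  83–106 m: −αΔT+βΔS = −(2.6 × 10⁻⁴)(-3.0)+(7.1 × 10⁻⁴)(-0.20) = 6.4 × 10⁻⁴ → stable
  106–143 m: −αΔT+βΔS = −(2.6 × 10⁻⁴)(+2.7)+(7.1 × 10⁻⁴)(+2.08) = 7.7 × 10⁻⁴ → stable
  143–210 m: −αΔT+βΔS = −(2.6 × 10⁻⁴)(+0.5)+(7.1 × 10⁻⁴)(-0.26) = -3.1 × 10⁻⁴ → UNSTABLE
The 143–210 m interval has Δρ < 0: lighter water underlies denser water.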